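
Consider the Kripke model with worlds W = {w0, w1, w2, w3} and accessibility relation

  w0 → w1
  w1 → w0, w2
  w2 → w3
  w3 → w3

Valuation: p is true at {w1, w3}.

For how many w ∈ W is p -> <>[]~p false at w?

w0: p is F, <>[]~p is T. ✓
w1: p is T, <>[]~p is F. ✗
w2: p is F, <>[]~p is F. ✓
w3: p is T, <>[]~p is F. ✗
Satisfying worlds: {w0, w2}.
So p -> <>[]~p fails at the other 2 worlds.

2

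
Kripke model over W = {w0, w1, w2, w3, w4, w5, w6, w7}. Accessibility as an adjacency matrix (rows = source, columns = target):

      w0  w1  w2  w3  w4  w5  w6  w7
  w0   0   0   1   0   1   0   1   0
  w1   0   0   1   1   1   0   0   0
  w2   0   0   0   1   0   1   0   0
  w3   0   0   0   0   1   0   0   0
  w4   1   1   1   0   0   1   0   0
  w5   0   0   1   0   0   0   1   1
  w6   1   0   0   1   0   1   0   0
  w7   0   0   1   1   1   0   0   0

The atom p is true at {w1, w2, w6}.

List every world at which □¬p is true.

w0: successors {w2, w4, w6}; ¬p there: w2:F, w4:T, w6:F. ✗
w1: successors {w2, w3, w4}; ¬p there: w2:F, w3:T, w4:T. ✗
w2: successors {w3, w5}; ¬p there: w3:T, w5:T. ✓
w3: successors {w4}; ¬p there: w4:T. ✓
w4: successors {w0, w1, w2, w5}; ¬p there: w0:T, w1:F, w2:F, w5:T. ✗
w5: successors {w2, w6, w7}; ¬p there: w2:F, w6:F, w7:T. ✗
w6: successors {w0, w3, w5}; ¬p there: w0:T, w3:T, w5:T. ✓
w7: successors {w2, w3, w4}; ¬p there: w2:F, w3:T, w4:T. ✗

{w2, w3, w6}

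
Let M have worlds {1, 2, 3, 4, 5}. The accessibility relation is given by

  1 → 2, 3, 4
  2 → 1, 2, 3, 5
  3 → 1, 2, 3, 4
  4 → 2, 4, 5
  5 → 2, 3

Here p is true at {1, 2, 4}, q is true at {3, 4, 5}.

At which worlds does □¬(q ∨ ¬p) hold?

∅

1: successors {2, 3, 4}; ¬(q ∨ ¬p) there: 2:T, 3:F, 4:F. ✗
2: successors {1, 2, 3, 5}; ¬(q ∨ ¬p) there: 1:T, 2:T, 3:F, 5:F. ✗
3: successors {1, 2, 3, 4}; ¬(q ∨ ¬p) there: 1:T, 2:T, 3:F, 4:F. ✗
4: successors {2, 4, 5}; ¬(q ∨ ¬p) there: 2:T, 4:F, 5:F. ✗
5: successors {2, 3}; ¬(q ∨ ¬p) there: 2:T, 3:F. ✗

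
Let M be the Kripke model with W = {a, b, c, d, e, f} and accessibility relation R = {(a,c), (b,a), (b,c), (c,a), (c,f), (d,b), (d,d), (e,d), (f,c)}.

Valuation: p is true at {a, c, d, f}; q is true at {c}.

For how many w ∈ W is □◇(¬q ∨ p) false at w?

0

a: successors {c}; ◇(¬q ∨ p) there: c:T. ✓
b: successors {a, c}; ◇(¬q ∨ p) there: a:T, c:T. ✓
c: successors {a, f}; ◇(¬q ∨ p) there: a:T, f:T. ✓
d: successors {b, d}; ◇(¬q ∨ p) there: b:T, d:T. ✓
e: successors {d}; ◇(¬q ∨ p) there: d:T. ✓
f: successors {c}; ◇(¬q ∨ p) there: c:T. ✓
Satisfying worlds: {a, b, c, d, e, f}.
So □◇(¬q ∨ p) fails at the other 0 worlds.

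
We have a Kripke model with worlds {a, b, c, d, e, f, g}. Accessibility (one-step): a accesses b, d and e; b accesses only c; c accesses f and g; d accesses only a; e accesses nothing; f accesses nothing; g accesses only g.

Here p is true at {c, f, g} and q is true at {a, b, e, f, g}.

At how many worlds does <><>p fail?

3

a: successors {b, d, e}; <>p there: b:T, d:F, e:F. ✓
b: successors {c}; <>p there: c:T. ✓
c: successors {f, g}; <>p there: f:F, g:T. ✓
d: successors {a}; <>p there: a:F. ✗
e: no successors, so <><>p fails. ✗
f: no successors, so <><>p fails. ✗
g: successors {g}; <>p there: g:T. ✓
Satisfying worlds: {a, b, c, g}.
So <><>p fails at the other 3 worlds.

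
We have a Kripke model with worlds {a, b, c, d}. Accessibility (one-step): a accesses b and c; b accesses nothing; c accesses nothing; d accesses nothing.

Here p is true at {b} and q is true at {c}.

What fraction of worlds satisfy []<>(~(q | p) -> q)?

a: successors {b, c}; <>(~(q | p) -> q) there: b:F, c:F. ✗
b: no successors, so []<>(~(q | p) -> q) holds vacuously. ✓
c: no successors, so []<>(~(q | p) -> q) holds vacuously. ✓
d: no successors, so []<>(~(q | p) -> q) holds vacuously. ✓
That's 3 of 4 worlds, so 3/4.

3/4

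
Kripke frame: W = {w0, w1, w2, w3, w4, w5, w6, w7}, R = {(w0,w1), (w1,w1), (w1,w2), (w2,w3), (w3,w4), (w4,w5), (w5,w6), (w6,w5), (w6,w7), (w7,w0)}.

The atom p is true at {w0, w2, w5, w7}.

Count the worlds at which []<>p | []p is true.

6

w0: []<>p is T, []p is F. ✓
w1: []<>p is F, []p is F. ✗
w2: []<>p is F, []p is F. ✗
w3: []<>p is T, []p is F. ✓
w4: []<>p is F, []p is T. ✓
w5: []<>p is T, []p is F. ✓
w6: []<>p is F, []p is T. ✓
w7: []<>p is F, []p is T. ✓
Satisfying worlds: {w0, w3, w4, w5, w6, w7}.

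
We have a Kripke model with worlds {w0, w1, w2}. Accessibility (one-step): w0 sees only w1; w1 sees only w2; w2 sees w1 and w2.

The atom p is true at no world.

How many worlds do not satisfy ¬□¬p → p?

w0: ¬□¬p is F, p is F. ✓
w1: ¬□¬p is F, p is F. ✓
w2: ¬□¬p is F, p is F. ✓
Satisfying worlds: {w0, w1, w2}.
So ¬□¬p → p fails at the other 0 worlds.

0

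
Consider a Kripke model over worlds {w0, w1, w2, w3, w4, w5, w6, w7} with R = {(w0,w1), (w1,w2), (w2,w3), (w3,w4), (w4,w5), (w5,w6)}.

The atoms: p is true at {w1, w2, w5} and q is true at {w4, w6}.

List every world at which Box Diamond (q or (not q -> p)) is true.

w0: successors {w1}; Diamond (q or (not q -> p)) there: w1:T. ✓
w1: successors {w2}; Diamond (q or (not q -> p)) there: w2:F. ✗
w2: successors {w3}; Diamond (q or (not q -> p)) there: w3:T. ✓
w3: successors {w4}; Diamond (q or (not q -> p)) there: w4:T. ✓
w4: successors {w5}; Diamond (q or (not q -> p)) there: w5:T. ✓
w5: successors {w6}; Diamond (q or (not q -> p)) there: w6:F. ✗
w6: no successors, so Box Diamond (q or (not q -> p)) holds vacuously. ✓
w7: no successors, so Box Diamond (q or (not q -> p)) holds vacuously. ✓

{w0, w2, w3, w4, w6, w7}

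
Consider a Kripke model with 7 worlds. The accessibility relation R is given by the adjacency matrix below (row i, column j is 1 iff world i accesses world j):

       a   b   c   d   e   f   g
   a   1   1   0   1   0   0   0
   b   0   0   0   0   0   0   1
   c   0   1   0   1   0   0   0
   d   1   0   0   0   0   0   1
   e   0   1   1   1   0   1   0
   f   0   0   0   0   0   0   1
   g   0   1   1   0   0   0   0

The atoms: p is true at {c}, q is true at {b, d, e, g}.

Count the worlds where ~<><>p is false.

a: <><>p is F. ✓
b: <><>p is T. ✗
c: <><>p is F. ✓
d: <><>p is T. ✗
e: <><>p is F. ✓
f: <><>p is T. ✗
g: <><>p is F. ✓
Satisfying worlds: {a, c, e, g}.
So ~<><>p fails at the other 3 worlds.

3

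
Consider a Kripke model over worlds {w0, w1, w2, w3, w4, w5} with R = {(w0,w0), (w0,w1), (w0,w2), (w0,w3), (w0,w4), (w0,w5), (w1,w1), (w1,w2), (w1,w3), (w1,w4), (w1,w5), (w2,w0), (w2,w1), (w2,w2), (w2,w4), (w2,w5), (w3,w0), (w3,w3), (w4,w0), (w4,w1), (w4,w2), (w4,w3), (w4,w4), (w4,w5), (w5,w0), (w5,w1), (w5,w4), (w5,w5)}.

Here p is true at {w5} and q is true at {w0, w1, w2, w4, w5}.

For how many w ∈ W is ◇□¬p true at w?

4

w0: successors {w0, w1, w2, w3, w4, w5}; □¬p there: w0:F, w1:F, w2:F, w3:T, w4:F, w5:F. ✓
w1: successors {w1, w2, w3, w4, w5}; □¬p there: w1:F, w2:F, w3:T, w4:F, w5:F. ✓
w2: successors {w0, w1, w2, w4, w5}; □¬p there: w0:F, w1:F, w2:F, w4:F, w5:F. ✗
w3: successors {w0, w3}; □¬p there: w0:F, w3:T. ✓
w4: successors {w0, w1, w2, w3, w4, w5}; □¬p there: w0:F, w1:F, w2:F, w3:T, w4:F, w5:F. ✓
w5: successors {w0, w1, w4, w5}; □¬p there: w0:F, w1:F, w4:F, w5:F. ✗
Satisfying worlds: {w0, w1, w3, w4}.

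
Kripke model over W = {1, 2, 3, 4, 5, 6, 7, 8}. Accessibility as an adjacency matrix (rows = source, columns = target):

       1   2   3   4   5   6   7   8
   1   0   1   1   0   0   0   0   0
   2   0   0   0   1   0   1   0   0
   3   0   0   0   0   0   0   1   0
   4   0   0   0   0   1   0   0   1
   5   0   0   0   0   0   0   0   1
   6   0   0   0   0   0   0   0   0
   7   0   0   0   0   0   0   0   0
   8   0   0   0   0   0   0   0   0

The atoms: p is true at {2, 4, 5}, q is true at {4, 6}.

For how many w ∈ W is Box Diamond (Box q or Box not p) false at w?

4

1: successors {2, 3}; Diamond (Box q or Box not p) there: 2:T, 3:T. ✓
2: successors {4, 6}; Diamond (Box q or Box not p) there: 4:T, 6:F. ✗
3: successors {7}; Diamond (Box q or Box not p) there: 7:F. ✗
4: successors {5, 8}; Diamond (Box q or Box not p) there: 5:T, 8:F. ✗
5: successors {8}; Diamond (Box q or Box not p) there: 8:F. ✗
6: no successors, so Box Diamond (Box q or Box not p) holds vacuously. ✓
7: no successors, so Box Diamond (Box q or Box not p) holds vacuously. ✓
8: no successors, so Box Diamond (Box q or Box not p) holds vacuously. ✓
Satisfying worlds: {1, 6, 7, 8}.
So Box Diamond (Box q or Box not p) fails at the other 4 worlds.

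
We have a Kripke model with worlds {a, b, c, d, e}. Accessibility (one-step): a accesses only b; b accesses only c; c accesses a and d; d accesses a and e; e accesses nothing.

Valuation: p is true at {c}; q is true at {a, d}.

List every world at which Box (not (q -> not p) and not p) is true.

{e}

a: successors {b}; not (q -> not p) and not p there: b:F. ✗
b: successors {c}; not (q -> not p) and not p there: c:F. ✗
c: successors {a, d}; not (q -> not p) and not p there: a:F, d:F. ✗
d: successors {a, e}; not (q -> not p) and not p there: a:F, e:F. ✗
e: no successors, so Box (not (q -> not p) and not p) holds vacuously. ✓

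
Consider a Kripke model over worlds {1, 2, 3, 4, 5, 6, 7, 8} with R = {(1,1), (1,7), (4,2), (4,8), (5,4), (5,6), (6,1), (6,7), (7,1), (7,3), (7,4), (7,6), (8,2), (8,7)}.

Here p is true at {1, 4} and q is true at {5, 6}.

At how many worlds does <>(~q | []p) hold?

6

1: successors {1, 7}; ~q | []p there: 1:T, 7:T. ✓
2: no successors, so <>(~q | []p) fails. ✗
3: no successors, so <>(~q | []p) fails. ✗
4: successors {2, 8}; ~q | []p there: 2:T, 8:T. ✓
5: successors {4, 6}; ~q | []p there: 4:T, 6:F. ✓
6: successors {1, 7}; ~q | []p there: 1:T, 7:T. ✓
7: successors {1, 3, 4, 6}; ~q | []p there: 1:T, 3:T, 4:T, 6:F. ✓
8: successors {2, 7}; ~q | []p there: 2:T, 7:T. ✓
Satisfying worlds: {1, 4, 5, 6, 7, 8}.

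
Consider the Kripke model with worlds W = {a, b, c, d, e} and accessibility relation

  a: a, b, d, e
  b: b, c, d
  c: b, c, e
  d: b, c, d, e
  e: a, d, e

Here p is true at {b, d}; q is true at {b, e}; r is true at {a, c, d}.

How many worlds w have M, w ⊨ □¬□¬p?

5

a: successors {a, b, d, e}; ¬□¬p there: a:T, b:T, d:T, e:T. ✓
b: successors {b, c, d}; ¬□¬p there: b:T, c:T, d:T. ✓
c: successors {b, c, e}; ¬□¬p there: b:T, c:T, e:T. ✓
d: successors {b, c, d, e}; ¬□¬p there: b:T, c:T, d:T, e:T. ✓
e: successors {a, d, e}; ¬□¬p there: a:T, d:T, e:T. ✓
Satisfying worlds: {a, b, c, d, e}.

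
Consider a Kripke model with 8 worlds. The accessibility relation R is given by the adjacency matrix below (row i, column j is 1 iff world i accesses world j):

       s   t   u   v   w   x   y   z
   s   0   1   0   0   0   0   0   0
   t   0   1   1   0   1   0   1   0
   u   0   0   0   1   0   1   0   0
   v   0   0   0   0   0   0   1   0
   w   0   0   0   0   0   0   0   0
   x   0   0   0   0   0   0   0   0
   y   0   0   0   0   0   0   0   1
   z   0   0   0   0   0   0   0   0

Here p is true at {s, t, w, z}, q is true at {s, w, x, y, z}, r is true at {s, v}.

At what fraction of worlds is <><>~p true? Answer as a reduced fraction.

s: successors {t}; <>~p there: t:T. ✓
t: successors {t, u, w, y}; <>~p there: t:T, u:T, w:F, y:F. ✓
u: successors {v, x}; <>~p there: v:T, x:F. ✓
v: successors {y}; <>~p there: y:F. ✗
w: no successors, so <><>~p fails. ✗
x: no successors, so <><>~p fails. ✗
y: successors {z}; <>~p there: z:F. ✗
z: no successors, so <><>~p fails. ✗
That's 3 of 8 worlds, so 3/8.

3/8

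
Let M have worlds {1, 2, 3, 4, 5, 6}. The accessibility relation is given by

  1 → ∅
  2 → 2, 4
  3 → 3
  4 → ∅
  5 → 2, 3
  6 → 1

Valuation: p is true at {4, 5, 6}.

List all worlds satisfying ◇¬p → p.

1: ◇¬p is F, p is F. ✓
2: ◇¬p is T, p is F. ✗
3: ◇¬p is T, p is F. ✗
4: ◇¬p is F, p is T. ✓
5: ◇¬p is T, p is T. ✓
6: ◇¬p is T, p is T. ✓

{1, 4, 5, 6}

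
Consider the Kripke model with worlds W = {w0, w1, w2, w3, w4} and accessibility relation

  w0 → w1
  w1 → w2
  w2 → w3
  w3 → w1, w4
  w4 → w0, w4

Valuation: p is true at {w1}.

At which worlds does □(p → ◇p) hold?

{w1, w2, w4}

w0: successors {w1}; p → ◇p there: w1:F. ✗
w1: successors {w2}; p → ◇p there: w2:T. ✓
w2: successors {w3}; p → ◇p there: w3:T. ✓
w3: successors {w1, w4}; p → ◇p there: w1:F, w4:T. ✗
w4: successors {w0, w4}; p → ◇p there: w0:T, w4:T. ✓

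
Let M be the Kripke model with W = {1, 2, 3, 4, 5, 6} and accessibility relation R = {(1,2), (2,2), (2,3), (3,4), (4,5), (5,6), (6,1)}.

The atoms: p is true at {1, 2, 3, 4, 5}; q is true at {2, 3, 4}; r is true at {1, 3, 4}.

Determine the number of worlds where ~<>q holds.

3

1: <>q is T. ✗
2: <>q is T. ✗
3: <>q is T. ✗
4: <>q is F. ✓
5: <>q is F. ✓
6: <>q is F. ✓
Satisfying worlds: {4, 5, 6}.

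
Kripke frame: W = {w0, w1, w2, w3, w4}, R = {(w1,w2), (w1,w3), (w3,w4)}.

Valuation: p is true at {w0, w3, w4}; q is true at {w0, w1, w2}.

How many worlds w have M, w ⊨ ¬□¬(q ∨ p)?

2

w0: □¬(q ∨ p) is T. ✗
w1: □¬(q ∨ p) is F. ✓
w2: □¬(q ∨ p) is T. ✗
w3: □¬(q ∨ p) is F. ✓
w4: □¬(q ∨ p) is T. ✗
Satisfying worlds: {w1, w3}.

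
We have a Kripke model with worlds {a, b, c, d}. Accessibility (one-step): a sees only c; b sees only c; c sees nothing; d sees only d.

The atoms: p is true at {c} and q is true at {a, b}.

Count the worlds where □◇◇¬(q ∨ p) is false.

a: successors {c}; ◇◇¬(q ∨ p) there: c:F. ✗
b: successors {c}; ◇◇¬(q ∨ p) there: c:F. ✗
c: no successors, so □◇◇¬(q ∨ p) holds vacuously. ✓
d: successors {d}; ◇◇¬(q ∨ p) there: d:T. ✓
Satisfying worlds: {c, d}.
So □◇◇¬(q ∨ p) fails at the other 2 worlds.

2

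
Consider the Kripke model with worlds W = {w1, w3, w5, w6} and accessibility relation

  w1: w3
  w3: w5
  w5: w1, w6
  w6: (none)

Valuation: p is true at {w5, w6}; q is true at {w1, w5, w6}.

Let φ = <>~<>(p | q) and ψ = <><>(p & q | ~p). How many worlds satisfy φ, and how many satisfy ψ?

1 and 3

For <>~<>(p | q):
w1: successors {w3}; ~<>(p | q) there: w3:F. ✗
w3: successors {w5}; ~<>(p | q) there: w5:F. ✗
w5: successors {w1, w6}; ~<>(p | q) there: w1:T, w6:T. ✓
w6: no successors, so <>~<>(p | q) fails. ✗
— 1 world.
For <><>(p & q | ~p):
w1: successors {w3}; <>(p & q | ~p) there: w3:T. ✓
w3: successors {w5}; <>(p & q | ~p) there: w5:T. ✓
w5: successors {w1, w6}; <>(p & q | ~p) there: w1:T, w6:F. ✓
w6: no successors, so <><>(p & q | ~p) fails. ✗
— 3 worlds.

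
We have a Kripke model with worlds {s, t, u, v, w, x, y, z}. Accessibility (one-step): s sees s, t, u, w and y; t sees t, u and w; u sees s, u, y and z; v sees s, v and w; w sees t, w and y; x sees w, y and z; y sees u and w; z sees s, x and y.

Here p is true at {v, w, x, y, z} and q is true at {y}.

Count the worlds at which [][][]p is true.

0

s: successors {s, t, u, w, y}; [][]p there: s:F, t:F, u:F, w:F, y:F. ✗
t: successors {t, u, w}; [][]p there: t:F, u:F, w:F. ✗
u: successors {s, u, y, z}; [][]p there: s:F, u:F, y:F, z:F. ✗
v: successors {s, v, w}; [][]p there: s:F, v:F, w:F. ✗
w: successors {t, w, y}; [][]p there: t:F, w:F, y:F. ✗
x: successors {w, y, z}; [][]p there: w:F, y:F, z:F. ✗
y: successors {u, w}; [][]p there: u:F, w:F. ✗
z: successors {s, x, y}; [][]p there: s:F, x:F, y:F. ✗
Satisfying worlds: ∅.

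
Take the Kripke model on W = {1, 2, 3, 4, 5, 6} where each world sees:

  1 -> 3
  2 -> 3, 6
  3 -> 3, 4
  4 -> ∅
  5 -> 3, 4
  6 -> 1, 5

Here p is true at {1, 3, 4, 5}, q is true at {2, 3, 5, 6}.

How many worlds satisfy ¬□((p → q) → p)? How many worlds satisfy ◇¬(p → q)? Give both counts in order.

For ¬□((p → q) → p):
1: □((p → q) → p) is T. ✗
2: □((p → q) → p) is F. ✓
3: □((p → q) → p) is T. ✗
4: □((p → q) → p) is T. ✗
5: □((p → q) → p) is T. ✗
6: □((p → q) → p) is T. ✗
— 1 world.
For ◇¬(p → q):
1: successors {3}; ¬(p → q) there: 3:F. ✗
2: successors {3, 6}; ¬(p → q) there: 3:F, 6:F. ✗
3: successors {3, 4}; ¬(p → q) there: 3:F, 4:T. ✓
4: no successors, so ◇¬(p → q) fails. ✗
5: successors {3, 4}; ¬(p → q) there: 3:F, 4:T. ✓
6: successors {1, 5}; ¬(p → q) there: 1:T, 5:F. ✓
— 3 worlds.

1 and 3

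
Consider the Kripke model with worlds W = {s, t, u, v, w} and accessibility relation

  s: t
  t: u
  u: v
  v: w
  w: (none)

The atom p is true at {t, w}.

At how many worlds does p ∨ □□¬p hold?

4

s: p is F, □□¬p is T. ✓
t: p is T, □□¬p is T. ✓
u: p is F, □□¬p is F. ✗
v: p is F, □□¬p is T. ✓
w: p is T, □□¬p is T. ✓
Satisfying worlds: {s, t, v, w}.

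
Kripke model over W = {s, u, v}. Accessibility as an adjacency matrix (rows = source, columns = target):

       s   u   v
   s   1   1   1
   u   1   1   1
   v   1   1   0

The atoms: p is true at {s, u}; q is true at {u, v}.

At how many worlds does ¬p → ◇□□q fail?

s: ¬p is F, ◇□□q is F. ✓
u: ¬p is F, ◇□□q is F. ✓
v: ¬p is T, ◇□□q is F. ✗
Satisfying worlds: {s, u}.
So ¬p → ◇□□q fails at the other 1 world.

1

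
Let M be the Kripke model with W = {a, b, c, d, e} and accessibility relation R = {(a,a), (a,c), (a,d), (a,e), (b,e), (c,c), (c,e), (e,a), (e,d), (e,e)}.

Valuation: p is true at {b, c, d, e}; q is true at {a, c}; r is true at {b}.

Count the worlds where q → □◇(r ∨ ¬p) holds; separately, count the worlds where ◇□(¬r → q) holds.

3 and 2

For q → □◇(r ∨ ¬p):
a: q is T, □◇(r ∨ ¬p) is F. ✗
b: q is F, □◇(r ∨ ¬p) is T. ✓
c: q is T, □◇(r ∨ ¬p) is F. ✗
d: q is F, □◇(r ∨ ¬p) is T. ✓
e: q is F, □◇(r ∨ ¬p) is F. ✓
— 3 worlds.
For ◇□(¬r → q):
a: successors {a, c, d, e}; □(¬r → q) there: a:F, c:F, d:T, e:F. ✓
b: successors {e}; □(¬r → q) there: e:F. ✗
c: successors {c, e}; □(¬r → q) there: c:F, e:F. ✗
d: no successors, so ◇□(¬r → q) fails. ✗
e: successors {a, d, e}; □(¬r → q) there: a:F, d:T, e:F. ✓
— 2 worlds.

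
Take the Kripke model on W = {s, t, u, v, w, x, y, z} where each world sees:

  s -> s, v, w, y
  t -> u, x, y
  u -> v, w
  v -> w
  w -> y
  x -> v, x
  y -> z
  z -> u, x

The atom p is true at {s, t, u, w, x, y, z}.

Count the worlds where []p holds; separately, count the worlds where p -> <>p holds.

For []p:
s: successors {s, v, w, y}; p there: s:T, v:F, w:T, y:T. ✗
t: successors {u, x, y}; p there: u:T, x:T, y:T. ✓
u: successors {v, w}; p there: v:F, w:T. ✗
v: successors {w}; p there: w:T. ✓
w: successors {y}; p there: y:T. ✓
x: successors {v, x}; p there: v:F, x:T. ✗
y: successors {z}; p there: z:T. ✓
z: successors {u, x}; p there: u:T, x:T. ✓
— 5 worlds.
For p -> <>p:
s: p is T, <>p is T. ✓
t: p is T, <>p is T. ✓
u: p is T, <>p is T. ✓
v: p is F, <>p is T. ✓
w: p is T, <>p is T. ✓
x: p is T, <>p is T. ✓
y: p is T, <>p is T. ✓
z: p is T, <>p is T. ✓
— 8 worlds.

5 and 8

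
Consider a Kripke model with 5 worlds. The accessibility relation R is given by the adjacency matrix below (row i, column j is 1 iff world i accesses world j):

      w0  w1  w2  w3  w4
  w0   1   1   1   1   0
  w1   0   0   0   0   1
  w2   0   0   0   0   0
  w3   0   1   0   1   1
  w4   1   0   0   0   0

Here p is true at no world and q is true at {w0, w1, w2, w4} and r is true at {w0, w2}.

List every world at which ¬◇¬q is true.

w0: ◇¬q is T. ✗
w1: ◇¬q is F. ✓
w2: ◇¬q is F. ✓
w3: ◇¬q is T. ✗
w4: ◇¬q is F. ✓

{w1, w2, w4}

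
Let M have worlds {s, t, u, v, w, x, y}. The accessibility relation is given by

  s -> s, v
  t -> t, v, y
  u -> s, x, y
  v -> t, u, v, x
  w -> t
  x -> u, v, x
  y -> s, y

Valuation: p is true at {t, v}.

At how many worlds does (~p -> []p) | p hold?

s: ~p -> []p is F, p is F. ✗
t: ~p -> []p is T, p is T. ✓
u: ~p -> []p is F, p is F. ✗
v: ~p -> []p is T, p is T. ✓
w: ~p -> []p is T, p is F. ✓
x: ~p -> []p is F, p is F. ✗
y: ~p -> []p is F, p is F. ✗
Satisfying worlds: {t, v, w}.

3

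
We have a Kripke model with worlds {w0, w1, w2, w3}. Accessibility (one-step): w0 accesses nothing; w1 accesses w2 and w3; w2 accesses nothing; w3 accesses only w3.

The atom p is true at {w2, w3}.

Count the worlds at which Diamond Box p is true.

2

w0: no successors, so Diamond Box p fails. ✗
w1: successors {w2, w3}; Box p there: w2:T, w3:T. ✓
w2: no successors, so Diamond Box p fails. ✗
w3: successors {w3}; Box p there: w3:T. ✓
Satisfying worlds: {w1, w3}.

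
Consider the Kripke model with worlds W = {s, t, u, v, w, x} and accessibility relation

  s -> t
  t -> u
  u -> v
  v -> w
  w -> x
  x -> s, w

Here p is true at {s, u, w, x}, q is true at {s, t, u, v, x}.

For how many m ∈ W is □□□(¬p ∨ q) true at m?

s: successors {t}; □□(¬p ∨ q) there: t:T. ✓
t: successors {u}; □□(¬p ∨ q) there: u:F. ✗
u: successors {v}; □□(¬p ∨ q) there: v:T. ✓
v: successors {w}; □□(¬p ∨ q) there: w:F. ✗
w: successors {x}; □□(¬p ∨ q) there: x:T. ✓
x: successors {s, w}; □□(¬p ∨ q) there: s:T, w:F. ✗
Satisfying worlds: {s, u, w}.

3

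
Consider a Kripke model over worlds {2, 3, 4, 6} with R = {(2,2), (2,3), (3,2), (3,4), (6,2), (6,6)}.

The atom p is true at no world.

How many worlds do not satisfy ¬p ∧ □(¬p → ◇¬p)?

2: ¬p is T, □(¬p → ◇¬p) is T. ✓
3: ¬p is T, □(¬p → ◇¬p) is F. ✗
4: ¬p is T, □(¬p → ◇¬p) is T. ✓
6: ¬p is T, □(¬p → ◇¬p) is T. ✓
Satisfying worlds: {2, 4, 6}.
So ¬p ∧ □(¬p → ◇¬p) fails at the other 1 world.

1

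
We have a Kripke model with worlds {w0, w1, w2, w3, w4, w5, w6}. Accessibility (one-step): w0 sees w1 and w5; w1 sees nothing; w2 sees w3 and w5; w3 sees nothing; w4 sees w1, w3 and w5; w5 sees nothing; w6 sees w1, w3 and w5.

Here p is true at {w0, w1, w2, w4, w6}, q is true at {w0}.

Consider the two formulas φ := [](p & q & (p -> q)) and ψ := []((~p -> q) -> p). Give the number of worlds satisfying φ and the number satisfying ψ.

For [](p & q & (p -> q)):
w0: successors {w1, w5}; p & q & (p -> q) there: w1:F, w5:F. ✗
w1: no successors, so [](p & q & (p -> q)) holds vacuously. ✓
w2: successors {w3, w5}; p & q & (p -> q) there: w3:F, w5:F. ✗
w3: no successors, so [](p & q & (p -> q)) holds vacuously. ✓
w4: successors {w1, w3, w5}; p & q & (p -> q) there: w1:F, w3:F, w5:F. ✗
w5: no successors, so [](p & q & (p -> q)) holds vacuously. ✓
w6: successors {w1, w3, w5}; p & q & (p -> q) there: w1:F, w3:F, w5:F. ✗
— 3 worlds.
For []((~p -> q) -> p):
w0: successors {w1, w5}; (~p -> q) -> p there: w1:T, w5:T. ✓
w1: no successors, so []((~p -> q) -> p) holds vacuously. ✓
w2: successors {w3, w5}; (~p -> q) -> p there: w3:T, w5:T. ✓
w3: no successors, so []((~p -> q) -> p) holds vacuously. ✓
w4: successors {w1, w3, w5}; (~p -> q) -> p there: w1:T, w3:T, w5:T. ✓
w5: no successors, so []((~p -> q) -> p) holds vacuously. ✓
w6: successors {w1, w3, w5}; (~p -> q) -> p there: w1:T, w3:T, w5:T. ✓
— 7 worlds.

3 and 7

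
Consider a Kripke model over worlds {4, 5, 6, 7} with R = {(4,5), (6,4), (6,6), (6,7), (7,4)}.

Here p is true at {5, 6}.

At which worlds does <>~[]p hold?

{6}

4: successors {5}; ~[]p there: 5:F. ✗
5: no successors, so <>~[]p fails. ✗
6: successors {4, 6, 7}; ~[]p there: 4:F, 6:T, 7:T. ✓
7: successors {4}; ~[]p there: 4:F. ✗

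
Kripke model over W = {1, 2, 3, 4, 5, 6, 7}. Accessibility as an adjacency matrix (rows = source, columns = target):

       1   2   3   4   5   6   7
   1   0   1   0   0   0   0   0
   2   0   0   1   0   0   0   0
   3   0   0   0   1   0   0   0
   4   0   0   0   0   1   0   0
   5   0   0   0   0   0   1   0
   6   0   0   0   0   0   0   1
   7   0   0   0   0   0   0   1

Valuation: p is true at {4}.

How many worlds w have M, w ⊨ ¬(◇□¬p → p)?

1: ◇□¬p → p is F. ✓
2: ◇□¬p → p is T. ✗
3: ◇□¬p → p is F. ✓
4: ◇□¬p → p is T. ✗
5: ◇□¬p → p is F. ✓
6: ◇□¬p → p is F. ✓
7: ◇□¬p → p is F. ✓
Satisfying worlds: {1, 3, 5, 6, 7}.

5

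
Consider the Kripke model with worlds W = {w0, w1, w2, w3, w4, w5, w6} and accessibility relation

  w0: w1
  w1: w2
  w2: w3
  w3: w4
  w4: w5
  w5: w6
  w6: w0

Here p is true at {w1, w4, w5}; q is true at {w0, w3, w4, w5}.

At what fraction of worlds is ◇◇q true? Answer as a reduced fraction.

w0: successors {w1}; ◇q there: w1:F. ✗
w1: successors {w2}; ◇q there: w2:T. ✓
w2: successors {w3}; ◇q there: w3:T. ✓
w3: successors {w4}; ◇q there: w4:T. ✓
w4: successors {w5}; ◇q there: w5:F. ✗
w5: successors {w6}; ◇q there: w6:T. ✓
w6: successors {w0}; ◇q there: w0:F. ✗
That's 4 of 7 worlds, so 4/7.

4/7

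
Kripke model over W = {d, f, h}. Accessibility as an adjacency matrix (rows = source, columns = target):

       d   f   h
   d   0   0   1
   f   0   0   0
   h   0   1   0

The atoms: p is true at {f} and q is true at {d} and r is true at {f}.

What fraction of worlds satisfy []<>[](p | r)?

2/3

d: successors {h}; <>[](p | r) there: h:T. ✓
f: no successors, so []<>[](p | r) holds vacuously. ✓
h: successors {f}; <>[](p | r) there: f:F. ✗
That's 2 of 3 worlds, so 2/3.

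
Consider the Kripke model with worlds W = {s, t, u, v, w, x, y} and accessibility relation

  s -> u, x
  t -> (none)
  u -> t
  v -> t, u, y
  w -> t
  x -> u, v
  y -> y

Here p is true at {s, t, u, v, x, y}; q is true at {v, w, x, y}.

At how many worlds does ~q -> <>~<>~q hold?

s: ~q is T, <>~<>~q is F. ✗
t: ~q is T, <>~<>~q is F. ✗
u: ~q is T, <>~<>~q is T. ✓
v: ~q is F, <>~<>~q is T. ✓
w: ~q is F, <>~<>~q is T. ✓
x: ~q is F, <>~<>~q is F. ✓
y: ~q is F, <>~<>~q is T. ✓
Satisfying worlds: {u, v, w, x, y}.

5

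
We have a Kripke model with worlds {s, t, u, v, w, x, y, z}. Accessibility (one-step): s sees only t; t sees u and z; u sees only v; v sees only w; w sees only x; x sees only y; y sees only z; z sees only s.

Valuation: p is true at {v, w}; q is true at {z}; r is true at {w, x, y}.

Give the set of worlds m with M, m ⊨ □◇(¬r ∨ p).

s: successors {t}; ◇(¬r ∨ p) there: t:T. ✓
t: successors {u, z}; ◇(¬r ∨ p) there: u:T, z:T. ✓
u: successors {v}; ◇(¬r ∨ p) there: v:T. ✓
v: successors {w}; ◇(¬r ∨ p) there: w:F. ✗
w: successors {x}; ◇(¬r ∨ p) there: x:F. ✗
x: successors {y}; ◇(¬r ∨ p) there: y:T. ✓
y: successors {z}; ◇(¬r ∨ p) there: z:T. ✓
z: successors {s}; ◇(¬r ∨ p) there: s:T. ✓

{s, t, u, x, y, z}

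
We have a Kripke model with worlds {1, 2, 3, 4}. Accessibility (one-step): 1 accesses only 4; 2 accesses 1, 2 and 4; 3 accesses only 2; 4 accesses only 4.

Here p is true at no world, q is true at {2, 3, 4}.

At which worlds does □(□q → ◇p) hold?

1: successors {4}; □q → ◇p there: 4:F. ✗
2: successors {1, 2, 4}; □q → ◇p there: 1:F, 2:T, 4:F. ✗
3: successors {2}; □q → ◇p there: 2:T. ✓
4: successors {4}; □q → ◇p there: 4:F. ✗

{3}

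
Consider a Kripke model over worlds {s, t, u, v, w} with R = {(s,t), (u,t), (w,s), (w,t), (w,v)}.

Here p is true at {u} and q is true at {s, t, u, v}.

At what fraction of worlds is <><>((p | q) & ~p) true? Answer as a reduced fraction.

s: successors {t}; <>((p | q) & ~p) there: t:F. ✗
t: no successors, so <><>((p | q) & ~p) fails. ✗
u: successors {t}; <>((p | q) & ~p) there: t:F. ✗
v: no successors, so <><>((p | q) & ~p) fails. ✗
w: successors {s, t, v}; <>((p | q) & ~p) there: s:T, t:F, v:F. ✓
That's 1 of 5 worlds, so 1/5.

1/5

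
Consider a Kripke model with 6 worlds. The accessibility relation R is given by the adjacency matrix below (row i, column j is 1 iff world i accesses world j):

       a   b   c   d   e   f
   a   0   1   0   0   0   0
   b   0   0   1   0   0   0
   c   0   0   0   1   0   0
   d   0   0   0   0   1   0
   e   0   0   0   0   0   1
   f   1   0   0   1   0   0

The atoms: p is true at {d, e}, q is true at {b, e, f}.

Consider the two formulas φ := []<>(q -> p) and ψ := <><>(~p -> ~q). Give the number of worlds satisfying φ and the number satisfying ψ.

4 and 5

For []<>(q -> p):
a: successors {b}; <>(q -> p) there: b:T. ✓
b: successors {c}; <>(q -> p) there: c:T. ✓
c: successors {d}; <>(q -> p) there: d:T. ✓
d: successors {e}; <>(q -> p) there: e:F. ✗
e: successors {f}; <>(q -> p) there: f:T. ✓
f: successors {a, d}; <>(q -> p) there: a:F, d:T. ✗
— 4 worlds.
For <><>(~p -> ~q):
a: successors {b}; <>(~p -> ~q) there: b:T. ✓
b: successors {c}; <>(~p -> ~q) there: c:T. ✓
c: successors {d}; <>(~p -> ~q) there: d:T. ✓
d: successors {e}; <>(~p -> ~q) there: e:F. ✗
e: successors {f}; <>(~p -> ~q) there: f:T. ✓
f: successors {a, d}; <>(~p -> ~q) there: a:F, d:T. ✓
— 5 worlds.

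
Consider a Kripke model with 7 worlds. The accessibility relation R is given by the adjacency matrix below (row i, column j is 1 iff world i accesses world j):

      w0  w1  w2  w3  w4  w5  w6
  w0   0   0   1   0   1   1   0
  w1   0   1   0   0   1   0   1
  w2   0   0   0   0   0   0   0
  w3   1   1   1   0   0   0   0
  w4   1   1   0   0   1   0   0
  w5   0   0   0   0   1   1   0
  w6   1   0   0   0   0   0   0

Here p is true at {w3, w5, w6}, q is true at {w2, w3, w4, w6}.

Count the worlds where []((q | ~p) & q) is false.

6

w0: successors {w2, w4, w5}; (q | ~p) & q there: w2:T, w4:T, w5:F. ✗
w1: successors {w1, w4, w6}; (q | ~p) & q there: w1:F, w4:T, w6:T. ✗
w2: no successors, so []((q | ~p) & q) holds vacuously. ✓
w3: successors {w0, w1, w2}; (q | ~p) & q there: w0:F, w1:F, w2:T. ✗
w4: successors {w0, w1, w4}; (q | ~p) & q there: w0:F, w1:F, w4:T. ✗
w5: successors {w4, w5}; (q | ~p) & q there: w4:T, w5:F. ✗
w6: successors {w0}; (q | ~p) & q there: w0:F. ✗
Satisfying worlds: {w2}.
So []((q | ~p) & q) fails at the other 6 worlds.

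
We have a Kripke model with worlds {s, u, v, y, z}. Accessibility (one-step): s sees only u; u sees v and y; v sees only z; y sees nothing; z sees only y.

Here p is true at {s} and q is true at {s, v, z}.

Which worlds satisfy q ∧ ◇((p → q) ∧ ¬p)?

{s, v, z}

s: q is T, ◇((p → q) ∧ ¬p) is T. ✓
u: q is F, ◇((p → q) ∧ ¬p) is T. ✗
v: q is T, ◇((p → q) ∧ ¬p) is T. ✓
y: q is F, ◇((p → q) ∧ ¬p) is F. ✗
z: q is T, ◇((p → q) ∧ ¬p) is T. ✓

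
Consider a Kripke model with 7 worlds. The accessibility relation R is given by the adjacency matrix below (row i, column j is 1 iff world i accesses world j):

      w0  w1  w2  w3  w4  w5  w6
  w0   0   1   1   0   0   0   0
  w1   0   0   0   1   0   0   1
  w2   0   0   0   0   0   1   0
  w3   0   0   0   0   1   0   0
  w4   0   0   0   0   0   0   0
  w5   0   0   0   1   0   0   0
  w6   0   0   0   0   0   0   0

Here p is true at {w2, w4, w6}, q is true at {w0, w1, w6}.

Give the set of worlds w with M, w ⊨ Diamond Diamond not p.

{w0, w2}

w0: successors {w1, w2}; Diamond not p there: w1:T, w2:T. ✓
w1: successors {w3, w6}; Diamond not p there: w3:F, w6:F. ✗
w2: successors {w5}; Diamond not p there: w5:T. ✓
w3: successors {w4}; Diamond not p there: w4:F. ✗
w4: no successors, so Diamond Diamond not p fails. ✗
w5: successors {w3}; Diamond not p there: w3:F. ✗
w6: no successors, so Diamond Diamond not p fails. ✗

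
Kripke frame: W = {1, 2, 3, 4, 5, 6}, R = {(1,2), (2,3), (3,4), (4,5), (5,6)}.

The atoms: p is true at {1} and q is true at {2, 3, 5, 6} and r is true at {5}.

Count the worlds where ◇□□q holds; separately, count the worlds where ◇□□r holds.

For ◇□□q:
1: successors {2}; □□q there: 2:F. ✗
2: successors {3}; □□q there: 3:T. ✓
3: successors {4}; □□q there: 4:T. ✓
4: successors {5}; □□q there: 5:T. ✓
5: successors {6}; □□q there: 6:T. ✓
6: no successors, so ◇□□q fails. ✗
— 4 worlds.
For ◇□□r:
1: successors {2}; □□r there: 2:F. ✗
2: successors {3}; □□r there: 3:T. ✓
3: successors {4}; □□r there: 4:F. ✗
4: successors {5}; □□r there: 5:T. ✓
5: successors {6}; □□r there: 6:T. ✓
6: no successors, so ◇□□r fails. ✗
— 3 worlds.

4 and 3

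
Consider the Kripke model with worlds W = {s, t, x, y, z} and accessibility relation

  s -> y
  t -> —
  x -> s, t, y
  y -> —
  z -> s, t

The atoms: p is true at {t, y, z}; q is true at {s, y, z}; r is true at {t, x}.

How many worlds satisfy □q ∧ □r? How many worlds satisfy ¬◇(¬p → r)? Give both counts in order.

For □q ∧ □r:
s: □q is T, □r is F. ✗
t: □q is T, □r is T. ✓
x: □q is F, □r is F. ✗
y: □q is T, □r is T. ✓
z: □q is F, □r is F. ✗
— 2 worlds.
For ¬◇(¬p → r):
s: ◇(¬p → r) is T. ✗
t: ◇(¬p → r) is F. ✓
x: ◇(¬p → r) is T. ✗
y: ◇(¬p → r) is F. ✓
z: ◇(¬p → r) is T. ✗
— 2 worlds.

2 and 2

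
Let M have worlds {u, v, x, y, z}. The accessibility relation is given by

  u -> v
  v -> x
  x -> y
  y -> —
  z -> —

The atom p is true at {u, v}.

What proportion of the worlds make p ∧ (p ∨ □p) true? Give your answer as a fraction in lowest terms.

2/5

u: p is T, p ∨ □p is T. ✓
v: p is T, p ∨ □p is T. ✓
x: p is F, p ∨ □p is F. ✗
y: p is F, p ∨ □p is T. ✗
z: p is F, p ∨ □p is T. ✗
That's 2 of 5 worlds, so 2/5.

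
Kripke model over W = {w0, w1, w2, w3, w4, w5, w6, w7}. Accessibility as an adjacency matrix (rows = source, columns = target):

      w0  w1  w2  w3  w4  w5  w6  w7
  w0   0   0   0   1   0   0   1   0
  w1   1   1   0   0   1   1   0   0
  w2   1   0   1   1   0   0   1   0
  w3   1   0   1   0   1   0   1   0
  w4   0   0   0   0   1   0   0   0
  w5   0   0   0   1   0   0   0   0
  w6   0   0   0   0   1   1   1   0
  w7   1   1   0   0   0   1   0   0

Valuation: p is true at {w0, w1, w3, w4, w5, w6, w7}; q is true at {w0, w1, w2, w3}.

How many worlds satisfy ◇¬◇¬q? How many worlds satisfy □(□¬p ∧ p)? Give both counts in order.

3 and 0

For ◇¬◇¬q:
w0: successors {w3, w6}; ¬◇¬q there: w3:F, w6:F. ✗
w1: successors {w0, w1, w4, w5}; ¬◇¬q there: w0:F, w1:F, w4:F, w5:T. ✓
w2: successors {w0, w2, w3, w6}; ¬◇¬q there: w0:F, w2:F, w3:F, w6:F. ✗
w3: successors {w0, w2, w4, w6}; ¬◇¬q there: w0:F, w2:F, w4:F, w6:F. ✗
w4: successors {w4}; ¬◇¬q there: w4:F. ✗
w5: successors {w3}; ¬◇¬q there: w3:F. ✗
w6: successors {w4, w5, w6}; ¬◇¬q there: w4:F, w5:T, w6:F. ✓
w7: successors {w0, w1, w5}; ¬◇¬q there: w0:F, w1:F, w5:T. ✓
— 3 worlds.
For □(□¬p ∧ p):
w0: successors {w3, w6}; □¬p ∧ p there: w3:F, w6:F. ✗
w1: successors {w0, w1, w4, w5}; □¬p ∧ p there: w0:F, w1:F, w4:F, w5:F. ✗
w2: successors {w0, w2, w3, w6}; □¬p ∧ p there: w0:F, w2:F, w3:F, w6:F. ✗
w3: successors {w0, w2, w4, w6}; □¬p ∧ p there: w0:F, w2:F, w4:F, w6:F. ✗
w4: successors {w4}; □¬p ∧ p there: w4:F. ✗
w5: successors {w3}; □¬p ∧ p there: w3:F. ✗
w6: successors {w4, w5, w6}; □¬p ∧ p there: w4:F, w5:F, w6:F. ✗
w7: successors {w0, w1, w5}; □¬p ∧ p there: w0:F, w1:F, w5:F. ✗
— 0 worlds.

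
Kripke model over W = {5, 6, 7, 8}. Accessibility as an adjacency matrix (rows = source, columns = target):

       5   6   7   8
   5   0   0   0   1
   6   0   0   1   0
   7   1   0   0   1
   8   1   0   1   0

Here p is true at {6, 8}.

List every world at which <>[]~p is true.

{5, 7}

5: successors {8}; []~p there: 8:T. ✓
6: successors {7}; []~p there: 7:F. ✗
7: successors {5, 8}; []~p there: 5:F, 8:T. ✓
8: successors {5, 7}; []~p there: 5:F, 7:F. ✗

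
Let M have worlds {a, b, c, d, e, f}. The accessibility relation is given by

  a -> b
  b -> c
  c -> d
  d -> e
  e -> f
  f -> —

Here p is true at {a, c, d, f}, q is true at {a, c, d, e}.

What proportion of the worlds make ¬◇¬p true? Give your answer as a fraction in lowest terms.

a: ◇¬p is T. ✗
b: ◇¬p is F. ✓
c: ◇¬p is F. ✓
d: ◇¬p is T. ✗
e: ◇¬p is F. ✓
f: ◇¬p is F. ✓
That's 4 of 6 worlds, so 4/6 = 2/3.

2/3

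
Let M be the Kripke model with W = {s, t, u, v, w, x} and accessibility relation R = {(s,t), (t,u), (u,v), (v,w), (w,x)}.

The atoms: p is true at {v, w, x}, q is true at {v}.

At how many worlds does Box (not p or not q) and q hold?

1

s: Box (not p or not q) is T, q is F. ✗
t: Box (not p or not q) is T, q is F. ✗
u: Box (not p or not q) is F, q is F. ✗
v: Box (not p or not q) is T, q is T. ✓
w: Box (not p or not q) is T, q is F. ✗
x: Box (not p or not q) is T, q is F. ✗
Satisfying worlds: {v}.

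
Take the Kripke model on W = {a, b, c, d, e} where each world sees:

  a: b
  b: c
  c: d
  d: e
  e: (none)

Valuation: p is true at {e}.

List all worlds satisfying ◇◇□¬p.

{a, c}

a: successors {b}; ◇□¬p there: b:T. ✓
b: successors {c}; ◇□¬p there: c:F. ✗
c: successors {d}; ◇□¬p there: d:T. ✓
d: successors {e}; ◇□¬p there: e:F. ✗
e: no successors, so ◇◇□¬p fails. ✗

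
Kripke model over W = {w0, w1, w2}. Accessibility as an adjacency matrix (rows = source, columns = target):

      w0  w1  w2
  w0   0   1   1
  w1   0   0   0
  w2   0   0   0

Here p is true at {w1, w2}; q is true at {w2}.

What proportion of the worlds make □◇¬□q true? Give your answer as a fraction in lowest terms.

2/3

w0: successors {w1, w2}; ◇¬□q there: w1:F, w2:F. ✗
w1: no successors, so □◇¬□q holds vacuously. ✓
w2: no successors, so □◇¬□q holds vacuously. ✓
That's 2 of 3 worlds, so 2/3.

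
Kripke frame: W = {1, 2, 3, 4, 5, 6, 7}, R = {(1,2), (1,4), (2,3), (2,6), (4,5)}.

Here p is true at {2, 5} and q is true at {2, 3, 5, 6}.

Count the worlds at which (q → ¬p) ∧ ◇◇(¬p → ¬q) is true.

1: q → ¬p is T, ◇◇(¬p → ¬q) is T. ✓
2: q → ¬p is F, ◇◇(¬p → ¬q) is F. ✗
3: q → ¬p is T, ◇◇(¬p → ¬q) is F. ✗
4: q → ¬p is T, ◇◇(¬p → ¬q) is F. ✗
5: q → ¬p is F, ◇◇(¬p → ¬q) is F. ✗
6: q → ¬p is T, ◇◇(¬p → ¬q) is F. ✗
7: q → ¬p is T, ◇◇(¬p → ¬q) is F. ✗
Satisfying worlds: {1}.

1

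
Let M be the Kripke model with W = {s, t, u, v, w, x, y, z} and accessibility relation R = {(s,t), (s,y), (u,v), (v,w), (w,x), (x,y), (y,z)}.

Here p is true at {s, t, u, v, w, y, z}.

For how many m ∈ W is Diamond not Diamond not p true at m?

s: successors {t, y}; not Diamond not p there: t:T, y:T. ✓
t: no successors, so Diamond not Diamond not p fails. ✗
u: successors {v}; not Diamond not p there: v:T. ✓
v: successors {w}; not Diamond not p there: w:F. ✗
w: successors {x}; not Diamond not p there: x:T. ✓
x: successors {y}; not Diamond not p there: y:T. ✓
y: successors {z}; not Diamond not p there: z:T. ✓
z: no successors, so Diamond not Diamond not p fails. ✗
Satisfying worlds: {s, u, w, x, y}.

5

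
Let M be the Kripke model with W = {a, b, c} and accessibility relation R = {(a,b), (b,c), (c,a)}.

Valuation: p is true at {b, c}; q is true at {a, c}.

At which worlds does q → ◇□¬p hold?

{b}

a: q is T, ◇□¬p is F. ✗
b: q is F, ◇□¬p is T. ✓
c: q is T, ◇□¬p is F. ✗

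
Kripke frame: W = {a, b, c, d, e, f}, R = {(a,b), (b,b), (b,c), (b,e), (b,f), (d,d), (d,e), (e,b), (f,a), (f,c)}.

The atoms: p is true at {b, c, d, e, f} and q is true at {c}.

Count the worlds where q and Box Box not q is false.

a: q is F, Box Box not q is F. ✗
b: q is F, Box Box not q is F. ✗
c: q is T, Box Box not q is T. ✓
d: q is F, Box Box not q is T. ✗
e: q is F, Box Box not q is F. ✗
f: q is F, Box Box not q is T. ✗
Satisfying worlds: {c}.
So q and Box Box not q fails at the other 5 worlds.

5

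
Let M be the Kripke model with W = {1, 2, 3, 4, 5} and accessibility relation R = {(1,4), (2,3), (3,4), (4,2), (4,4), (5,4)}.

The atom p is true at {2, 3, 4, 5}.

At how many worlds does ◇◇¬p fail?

1: successors {4}; ◇¬p there: 4:F. ✗
2: successors {3}; ◇¬p there: 3:F. ✗
3: successors {4}; ◇¬p there: 4:F. ✗
4: successors {2, 4}; ◇¬p there: 2:F, 4:F. ✗
5: successors {4}; ◇¬p there: 4:F. ✗
Satisfying worlds: ∅.
So ◇◇¬p fails at the other 5 worlds.

5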